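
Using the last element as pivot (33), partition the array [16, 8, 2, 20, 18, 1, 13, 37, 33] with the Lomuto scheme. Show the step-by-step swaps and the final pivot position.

Lomuto partition with pivot = 33:

Initial array: [16, 8, 2, 20, 18, 1, 13, 37, 33]

arr[0]=16 <= 33: swap with position 0, array becomes [16, 8, 2, 20, 18, 1, 13, 37, 33]
arr[1]=8 <= 33: swap with position 1, array becomes [16, 8, 2, 20, 18, 1, 13, 37, 33]
arr[2]=2 <= 33: swap with position 2, array becomes [16, 8, 2, 20, 18, 1, 13, 37, 33]
arr[3]=20 <= 33: swap with position 3, array becomes [16, 8, 2, 20, 18, 1, 13, 37, 33]
arr[4]=18 <= 33: swap with position 4, array becomes [16, 8, 2, 20, 18, 1, 13, 37, 33]
arr[5]=1 <= 33: swap with position 5, array becomes [16, 8, 2, 20, 18, 1, 13, 37, 33]
arr[6]=13 <= 33: swap with position 6, array becomes [16, 8, 2, 20, 18, 1, 13, 37, 33]
arr[7]=37 > 33: no swap

Place pivot at position 7: [16, 8, 2, 20, 18, 1, 13, 33, 37]
Pivot position: 7

After partitioning with pivot 33, the array becomes [16, 8, 2, 20, 18, 1, 13, 33, 37]. The pivot is placed at index 7. All elements to the left of the pivot are <= 33, and all elements to the right are > 33.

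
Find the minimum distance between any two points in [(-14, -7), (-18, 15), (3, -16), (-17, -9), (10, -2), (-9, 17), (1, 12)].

Computing all pairwise distances among 7 points:

d((-14, -7), (-18, 15)) = 22.3607
d((-14, -7), (3, -16)) = 19.2354
d((-14, -7), (-17, -9)) = 3.6056 <-- minimum
d((-14, -7), (10, -2)) = 24.5153
d((-14, -7), (-9, 17)) = 24.5153
d((-14, -7), (1, 12)) = 24.2074
d((-18, 15), (3, -16)) = 37.4433
d((-18, 15), (-17, -9)) = 24.0208
d((-18, 15), (10, -2)) = 32.7567
d((-18, 15), (-9, 17)) = 9.2195
d((-18, 15), (1, 12)) = 19.2354
d((3, -16), (-17, -9)) = 21.1896
d((3, -16), (10, -2)) = 15.6525
d((3, -16), (-9, 17)) = 35.1141
d((3, -16), (1, 12)) = 28.0713
d((-17, -9), (10, -2)) = 27.8927
d((-17, -9), (-9, 17)) = 27.2029
d((-17, -9), (1, 12)) = 27.6586
d((10, -2), (-9, 17)) = 26.8701
d((10, -2), (1, 12)) = 16.6433
d((-9, 17), (1, 12)) = 11.1803

Closest pair: (-14, -7) and (-17, -9) with distance 3.6056

The closest pair is (-14, -7) and (-17, -9) with Euclidean distance 3.6056. For 7 points, brute-force pairwise comparison is shown above. For large n, the divide-and-conquer algorithm (sort by x, recurse on halves, check the dividing strip) achieves O(n log n).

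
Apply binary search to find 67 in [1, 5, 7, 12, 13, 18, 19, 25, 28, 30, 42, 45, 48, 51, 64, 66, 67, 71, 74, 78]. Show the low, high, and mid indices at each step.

Binary search for 67 in [1, 5, 7, 12, 13, 18, 19, 25, 28, 30, 42, 45, 48, 51, 64, 66, 67, 71, 74, 78]:

lo=0, hi=19, mid=9, arr[mid]=30 -> 30 < 67, search right half
lo=10, hi=19, mid=14, arr[mid]=64 -> 64 < 67, search right half
lo=15, hi=19, mid=17, arr[mid]=71 -> 71 > 67, search left half
lo=15, hi=16, mid=15, arr[mid]=66 -> 66 < 67, search right half
lo=16, hi=16, mid=16, arr[mid]=67 -> Found target at index 16!

Binary search finds 67 at index 16 after 5 comparisons. The search repeatedly halves the search space by comparing with the middle element.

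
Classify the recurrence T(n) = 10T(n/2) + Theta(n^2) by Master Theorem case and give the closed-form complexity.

Master Theorem for T(n) = 10T(n/2) + O(n^2):

a = 10, b = 2, c = 2
log_b(a) = log_2(10) = 3.3219

Case 1: c = 2 < log_2(10) = 3.3219
T(n) = O(n^(log_2 10))

For T(n) = 10T(n/2) + O(n^2): log_2(10) = 3.3219. This is Case 1 of the Master Theorem (c < log_b(a), work dominated by leaves), giving O(n^(log_2 10)).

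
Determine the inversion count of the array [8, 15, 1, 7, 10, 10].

Finding inversions in [8, 15, 1, 7, 10, 10]:

(0, 2): arr[0]=8 > arr[2]=1
(0, 3): arr[0]=8 > arr[3]=7
(1, 2): arr[1]=15 > arr[2]=1
(1, 3): arr[1]=15 > arr[3]=7
(1, 4): arr[1]=15 > arr[4]=10
(1, 5): arr[1]=15 > arr[5]=10

Total inversions: 6

The array has 6 inversion(s): (0,2), (0,3), (1,2), (1,3), (1,4), (1,5). Each pair (i,j) satisfies i < j and arr[i] > arr[j].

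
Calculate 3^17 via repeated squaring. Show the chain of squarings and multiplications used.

Computing 3^17 by squaring (build up from 3^1; each line after the first costs one multiplication):

3^1 = 3
3^2 = (3^1)^2 = 3^2 = 9
3^4 = (3^2)^2 = 9^2 = 81
3^8 = (3^4)^2 = 81^2 = 6561
3^16 = (3^8)^2 = 6561^2 = 43046721
3^17 = 3 * 3^16 = 3 * 43046721 = 129140163

Result: 129140163
Multiplications needed: 5 (5 lines after 3^1)

3^17 = 129140163. Using exponentiation by squaring, this requires 5 multiplications. The key idea: if the exponent is even, square the half-power; if odd, multiply by the base once.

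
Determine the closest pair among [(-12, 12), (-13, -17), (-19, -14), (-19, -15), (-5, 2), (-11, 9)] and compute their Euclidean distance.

Computing all pairwise distances among 6 points:

d((-12, 12), (-13, -17)) = 29.0172
d((-12, 12), (-19, -14)) = 26.9258
d((-12, 12), (-19, -15)) = 27.8927
d((-12, 12), (-5, 2)) = 12.2066
d((-12, 12), (-11, 9)) = 3.1623
d((-13, -17), (-19, -14)) = 6.7082
d((-13, -17), (-19, -15)) = 6.3246
d((-13, -17), (-5, 2)) = 20.6155
d((-13, -17), (-11, 9)) = 26.0768
d((-19, -14), (-19, -15)) = 1.0 <-- minimum
d((-19, -14), (-5, 2)) = 21.2603
d((-19, -14), (-11, 9)) = 24.3516
d((-19, -15), (-5, 2)) = 22.0227
d((-19, -15), (-11, 9)) = 25.2982
d((-5, 2), (-11, 9)) = 9.2195

Closest pair: (-19, -14) and (-19, -15) with distance 1.0

The closest pair is (-19, -14) and (-19, -15) with Euclidean distance 1.0. For 6 points, brute-force pairwise comparison is shown above. For large n, the divide-and-conquer algorithm (sort by x, recurse on halves, check the dividing strip) achieves O(n log n).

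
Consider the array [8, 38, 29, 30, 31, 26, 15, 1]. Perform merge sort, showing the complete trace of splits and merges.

Merge sort trace:

Split: [8, 38, 29, 30, 31, 26, 15, 1] -> [8, 38, 29, 30] and [31, 26, 15, 1]
  Split: [8, 38, 29, 30] -> [8, 38] and [29, 30]
    Split: [8, 38] -> [8] and [38]
    Merge: [8] + [38] -> [8, 38]
    Split: [29, 30] -> [29] and [30]
    Merge: [29] + [30] -> [29, 30]
  Merge: [8, 38] + [29, 30] -> [8, 29, 30, 38]
  Split: [31, 26, 15, 1] -> [31, 26] and [15, 1]
    Split: [31, 26] -> [31] and [26]
    Merge: [31] + [26] -> [26, 31]
    Split: [15, 1] -> [15] and [1]
    Merge: [15] + [1] -> [1, 15]
  Merge: [26, 31] + [1, 15] -> [1, 15, 26, 31]
Merge: [8, 29, 30, 38] + [1, 15, 26, 31] -> [1, 8, 15, 26, 29, 30, 31, 38]

Final sorted array: [1, 8, 15, 26, 29, 30, 31, 38]

The merge sort proceeds by recursively splitting the array and merging sorted halves.
After all merges, the sorted array is [1, 8, 15, 26, 29, 30, 31, 38].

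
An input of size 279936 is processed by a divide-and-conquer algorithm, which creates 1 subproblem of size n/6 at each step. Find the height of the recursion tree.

For divide and conquer with division factor 6:

Problem sizes at each level:
Level 0: 279936
Level 1: 46656
Level 2: 7776
Level 3: 1296
Level 4: 216
Level 5: 36
Level 6: 6
Level 7: 1

The root is level 0 and the size-1 base case is level 7 (the tree spans levels 0 through 7, i.e. 8 levels counting the root), so the depth is the number of divisions: log_6(279936) = 7

The recursion tree depth is log_6(279936) = 7. At each level, the problem size is divided by 6, so it takes 7 divisions to reduce to a base case of size 1. The algorithm makes 1 recursive call at each level.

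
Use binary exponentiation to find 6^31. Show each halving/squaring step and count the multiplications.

Computing 6^31 by squaring (build up from 6^1; each line after the first costs one multiplication):

6^1 = 6
6^2 = (6^1)^2 = 6^2 = 36
6^3 = 6 * 6^2 = 6 * 36 = 216
6^6 = (6^3)^2 = 216^2 = 46656
6^7 = 6 * 6^6 = 6 * 46656 = 279936
6^14 = (6^7)^2 = 279936^2 = 78364164096
6^15 = 6 * 6^14 = 6 * 78364164096 = 470184984576
6^30 = (6^15)^2 = 470184984576^2 = 221073919720733357899776
6^31 = 6 * 6^30 = 6 * 221073919720733357899776 = 1326443518324400147398656

Result: 1326443518324400147398656
Multiplications needed: 8 (8 lines after 6^1)

6^31 = 1326443518324400147398656. Using exponentiation by squaring, this requires 8 multiplications. The key idea: if the exponent is even, square the half-power; if odd, multiply by the base once.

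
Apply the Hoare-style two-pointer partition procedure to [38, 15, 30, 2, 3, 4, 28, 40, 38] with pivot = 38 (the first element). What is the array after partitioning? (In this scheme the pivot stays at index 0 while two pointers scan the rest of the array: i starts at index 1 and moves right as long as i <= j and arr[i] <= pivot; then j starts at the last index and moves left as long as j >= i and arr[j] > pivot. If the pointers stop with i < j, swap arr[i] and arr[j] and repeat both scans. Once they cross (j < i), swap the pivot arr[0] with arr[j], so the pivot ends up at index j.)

Hoare-style two-pointer partition with pivot = 38:

Initial array: [38, 15, 30, 2, 3, 4, 28, 40, 38]

Pointers start at i = 1, j = 8.
i stops at index 7 (arr[7]=40 > 38), j stops at index 8 (arr[8]=38 <= 38): swap arr[7] and arr[8], array becomes [38, 15, 30, 2, 3, 4, 28, 38, 40]
i ends at 8, j ends at 7: the pointers have crossed (j < i), so scanning stops.

Swap pivot arr[0] with arr[7] to place pivot at position 7: [38, 15, 30, 2, 3, 4, 28, 38, 40]
Pivot position: 7

After partitioning with pivot 38, the array becomes [38, 15, 30, 2, 3, 4, 28, 38, 40]. The pivot is placed at index 7. All elements to the left of the pivot are <= 38, and all elements to the right are > 38.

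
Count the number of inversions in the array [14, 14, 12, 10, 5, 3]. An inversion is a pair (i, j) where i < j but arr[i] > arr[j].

Finding inversions in [14, 14, 12, 10, 5, 3]:

(0, 2): arr[0]=14 > arr[2]=12
(0, 3): arr[0]=14 > arr[3]=10
(0, 4): arr[0]=14 > arr[4]=5
(0, 5): arr[0]=14 > arr[5]=3
(1, 2): arr[1]=14 > arr[2]=12
(1, 3): arr[1]=14 > arr[3]=10
(1, 4): arr[1]=14 > arr[4]=5
(1, 5): arr[1]=14 > arr[5]=3
(2, 3): arr[2]=12 > arr[3]=10
(2, 4): arr[2]=12 > arr[4]=5
(2, 5): arr[2]=12 > arr[5]=3
(3, 4): arr[3]=10 > arr[4]=5
(3, 5): arr[3]=10 > arr[5]=3
(4, 5): arr[4]=5 > arr[5]=3

Total inversions: 14

The array has 14 inversion(s): (0,2), (0,3), (0,4), (0,5), (1,2), (1,3), (1,4), (1,5), (2,3), (2,4), (2,5), (3,4), (3,5), (4,5). Each pair (i,j) satisfies i < j and arr[i] > arr[j].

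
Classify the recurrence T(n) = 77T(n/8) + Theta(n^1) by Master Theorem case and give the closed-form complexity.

Master Theorem for T(n) = 77T(n/8) + O(n^1):

a = 77, b = 8, c = 1
log_b(a) = log_8(77) = 2.0889

Case 1: c = 1 < log_8(77) = 2.0889
T(n) = O(n^(log_8 77))

For T(n) = 77T(n/8) + O(n^1): log_8(77) = 2.0889. This is Case 1 of the Master Theorem (c < log_b(a), work dominated by leaves), giving O(n^(log_8 77)).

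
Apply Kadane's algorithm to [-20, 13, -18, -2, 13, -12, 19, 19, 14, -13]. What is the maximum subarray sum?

Using Kadane's algorithm on [-20, 13, -18, -2, 13, -12, 19, 19, 14, -13]:

Scanning through the array:
Position 1 (value 13): max_ending_here = 13, max_so_far = 13
Position 2 (value -18): max_ending_here = -5, max_so_far = 13
Position 3 (value -2): max_ending_here = -2, max_so_far = 13
Position 4 (value 13): max_ending_here = 13, max_so_far = 13
Position 5 (value -12): max_ending_here = 1, max_so_far = 13
Position 6 (value 19): max_ending_here = 20, max_so_far = 20
Position 7 (value 19): max_ending_here = 39, max_so_far = 39
Position 8 (value 14): max_ending_here = 53, max_so_far = 53
Position 9 (value -13): max_ending_here = 40, max_so_far = 53

Maximum subarray: [13, -12, 19, 19, 14]
Maximum sum: 53

The maximum subarray is [13, -12, 19, 19, 14] with sum 53. This subarray runs from index 4 to index 8.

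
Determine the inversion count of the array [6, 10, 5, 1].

Finding inversions in [6, 10, 5, 1]:

(0, 2): arr[0]=6 > arr[2]=5
(0, 3): arr[0]=6 > arr[3]=1
(1, 2): arr[1]=10 > arr[2]=5
(1, 3): arr[1]=10 > arr[3]=1
(2, 3): arr[2]=5 > arr[3]=1

Total inversions: 5

The array has 5 inversion(s): (0,2), (0,3), (1,2), (1,3), (2,3). Each pair (i,j) satisfies i < j and arr[i] > arr[j].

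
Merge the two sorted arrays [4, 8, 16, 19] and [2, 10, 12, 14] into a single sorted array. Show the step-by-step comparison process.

Merging process:

Compare 4 vs 2: take 2 from right. Merged: [2]
Compare 4 vs 10: take 4 from left. Merged: [2, 4]
Compare 8 vs 10: take 8 from left. Merged: [2, 4, 8]
Compare 16 vs 10: take 10 from right. Merged: [2, 4, 8, 10]
Compare 16 vs 12: take 12 from right. Merged: [2, 4, 8, 10, 12]
Compare 16 vs 14: take 14 from right. Merged: [2, 4, 8, 10, 12, 14]
Append remaining from left: [16, 19]. Merged: [2, 4, 8, 10, 12, 14, 16, 19]

Final merged array: [2, 4, 8, 10, 12, 14, 16, 19]
Total comparisons: 6

The merged array is [2, 4, 8, 10, 12, 14, 16, 19], requiring 6 comparisons. The merge step runs in O(n) time where n is the total number of elements.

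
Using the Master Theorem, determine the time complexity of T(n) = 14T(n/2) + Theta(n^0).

Master Theorem for T(n) = 14T(n/2) + O(n^0):

a = 14, b = 2, c = 0
log_b(a) = log_2(14) = 3.8074

Case 1: c = 0 < log_2(14) = 3.8074
T(n) = O(n^(log_2 14))

For T(n) = 14T(n/2) + O(n^0): log_2(14) = 3.8074. This is Case 1 of the Master Theorem (c < log_b(a), work dominated by leaves), giving O(n^(log_2 14)).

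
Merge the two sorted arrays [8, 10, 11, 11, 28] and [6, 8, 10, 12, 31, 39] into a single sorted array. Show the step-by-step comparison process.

Merging process:

Compare 8 vs 6: take 6 from right. Merged: [6]
Compare 8 vs 8: take 8 from left. Merged: [6, 8]
Compare 10 vs 8: take 8 from right. Merged: [6, 8, 8]
Compare 10 vs 10: take 10 from left. Merged: [6, 8, 8, 10]
Compare 11 vs 10: take 10 from right. Merged: [6, 8, 8, 10, 10]
Compare 11 vs 12: take 11 from left. Merged: [6, 8, 8, 10, 10, 11]
Compare 11 vs 12: take 11 from left. Merged: [6, 8, 8, 10, 10, 11, 11]
Compare 28 vs 12: take 12 from right. Merged: [6, 8, 8, 10, 10, 11, 11, 12]
Compare 28 vs 31: take 28 from left. Merged: [6, 8, 8, 10, 10, 11, 11, 12, 28]
Append remaining from right: [31, 39]. Merged: [6, 8, 8, 10, 10, 11, 11, 12, 28, 31, 39]

Final merged array: [6, 8, 8, 10, 10, 11, 11, 12, 28, 31, 39]
Total comparisons: 9

The merged array is [6, 8, 8, 10, 10, 11, 11, 12, 28, 31, 39], requiring 9 comparisons. The merge step runs in O(n) time where n is the total number of elements.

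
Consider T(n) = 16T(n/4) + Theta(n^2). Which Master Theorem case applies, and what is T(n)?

Master Theorem for T(n) = 16T(n/4) + O(n^2):

a = 16, b = 4, c = 2
log_b(a) = log_4(16) = 2.0000

Case 2: c = 2 = log_4(16) = 2.0000
T(n) = O(n^2 log n) = O(n^2 log n)

For T(n) = 16T(n/4) + O(n^2): log_4(16) = 2.0000. This is Case 2 of the Master Theorem (c = log_b(a), equal work at all levels), giving O(n^2 log n).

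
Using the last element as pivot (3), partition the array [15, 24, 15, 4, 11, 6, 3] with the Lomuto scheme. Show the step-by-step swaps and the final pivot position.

Lomuto partition with pivot = 3:

Initial array: [15, 24, 15, 4, 11, 6, 3]

arr[0]=15 > 3: no swap
arr[1]=24 > 3: no swap
arr[2]=15 > 3: no swap
arr[3]=4 > 3: no swap
arr[4]=11 > 3: no swap
arr[5]=6 > 3: no swap

Place pivot at position 0: [3, 24, 15, 4, 11, 6, 15]
Pivot position: 0

After partitioning with pivot 3, the array becomes [3, 24, 15, 4, 11, 6, 15]. The pivot is placed at index 0. All elements to the left of the pivot are <= 3, and all elements to the right are > 3.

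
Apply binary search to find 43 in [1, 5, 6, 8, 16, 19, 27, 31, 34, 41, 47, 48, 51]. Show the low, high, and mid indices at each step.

Binary search for 43 in [1, 5, 6, 8, 16, 19, 27, 31, 34, 41, 47, 48, 51]:

lo=0, hi=12, mid=6, arr[mid]=27 -> 27 < 43, search right half
lo=7, hi=12, mid=9, arr[mid]=41 -> 41 < 43, search right half
lo=10, hi=12, mid=11, arr[mid]=48 -> 48 > 43, search left half
lo=10, hi=10, mid=10, arr[mid]=47 -> 47 > 43, search left half
lo=10 > hi=9, target 43 not found

Binary search determines that 43 is not in the array after 4 comparisons. The search space was exhausted without finding the target.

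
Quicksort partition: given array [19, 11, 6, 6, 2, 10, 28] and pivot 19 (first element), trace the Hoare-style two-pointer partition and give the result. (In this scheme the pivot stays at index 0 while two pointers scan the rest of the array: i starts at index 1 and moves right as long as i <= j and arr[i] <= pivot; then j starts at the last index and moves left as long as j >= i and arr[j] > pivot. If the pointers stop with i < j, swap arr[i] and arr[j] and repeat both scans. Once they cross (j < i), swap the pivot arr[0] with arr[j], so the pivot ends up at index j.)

Hoare-style two-pointer partition with pivot = 19:

Initial array: [19, 11, 6, 6, 2, 10, 28]

Pointers start at i = 1, j = 6.
i ends at 6, j ends at 5: the pointers have crossed (j < i), so scanning stops.

Swap pivot arr[0] with arr[5] to place pivot at position 5: [10, 11, 6, 6, 2, 19, 28]
Pivot position: 5

After partitioning with pivot 19, the array becomes [10, 11, 6, 6, 2, 19, 28]. The pivot is placed at index 5. All elements to the left of the pivot are <= 19, and all elements to the right are > 19.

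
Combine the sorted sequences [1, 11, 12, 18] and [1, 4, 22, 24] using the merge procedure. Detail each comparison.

Merging process:

Compare 1 vs 1: take 1 from left. Merged: [1]
Compare 11 vs 1: take 1 from right. Merged: [1, 1]
Compare 11 vs 4: take 4 from right. Merged: [1, 1, 4]
Compare 11 vs 22: take 11 from left. Merged: [1, 1, 4, 11]
Compare 12 vs 22: take 12 from left. Merged: [1, 1, 4, 11, 12]
Compare 18 vs 22: take 18 from left. Merged: [1, 1, 4, 11, 12, 18]
Append remaining from right: [22, 24]. Merged: [1, 1, 4, 11, 12, 18, 22, 24]

Final merged array: [1, 1, 4, 11, 12, 18, 22, 24]
Total comparisons: 6

The merged array is [1, 1, 4, 11, 12, 18, 22, 24], requiring 6 comparisons. The merge step runs in O(n) time where n is the total number of elements.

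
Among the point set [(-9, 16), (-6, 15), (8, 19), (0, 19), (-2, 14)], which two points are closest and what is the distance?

Computing all pairwise distances among 5 points:

d((-9, 16), (-6, 15)) = 3.1623 <-- minimum
d((-9, 16), (8, 19)) = 17.2627
d((-9, 16), (0, 19)) = 9.4868
d((-9, 16), (-2, 14)) = 7.2801
d((-6, 15), (8, 19)) = 14.5602
d((-6, 15), (0, 19)) = 7.2111
d((-6, 15), (-2, 14)) = 4.1231
d((8, 19), (0, 19)) = 8.0
d((8, 19), (-2, 14)) = 11.1803
d((0, 19), (-2, 14)) = 5.3852

Closest pair: (-9, 16) and (-6, 15) with distance 3.1623

The closest pair is (-9, 16) and (-6, 15) with Euclidean distance 3.1623. For 5 points, brute-force pairwise comparison is shown above. For large n, the divide-and-conquer algorithm (sort by x, recurse on halves, check the dividing strip) achieves O(n log n).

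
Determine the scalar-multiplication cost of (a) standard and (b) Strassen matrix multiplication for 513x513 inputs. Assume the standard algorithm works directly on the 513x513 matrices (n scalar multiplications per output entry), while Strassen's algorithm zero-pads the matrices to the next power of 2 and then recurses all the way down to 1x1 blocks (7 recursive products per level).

Matrix multiplication for 513x513 matrices:

Strassen's algorithm requires power-of-2 dimensions. Pad 513x513 to 1024x1024 (next power of 2).

Standard algorithm: 513^3 = 135005697 multiplications
Strassen's algorithm: 7^(log2(1024)) = 7^10 = 282475249 multiplications
Difference: 135005697 - 282475249 = -147469552 (Strassen uses MORE here due to padding overhead — for small or just-over-power-of-2 n, padding can outweigh the per-level savings)

Standard: 135005697 multiplications (513^3). Strassen: 282475249 multiplications (7^10, after padding to 1024x1024). Strassen reduces 8 recursive multiplications to 7 at each level.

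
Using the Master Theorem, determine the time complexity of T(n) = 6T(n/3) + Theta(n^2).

Master Theorem for T(n) = 6T(n/3) + O(n^2):

a = 6, b = 3, c = 2
log_b(a) = log_3(6) = 1.6309

Case 3: c = 2 > log_3(6) = 1.6309
T(n) = O(n^2) = O(n^2)

For T(n) = 6T(n/3) + O(n^2): log_3(6) = 1.6309. This is Case 3 of the Master Theorem (c > log_b(a), work dominated by root), giving O(n^2).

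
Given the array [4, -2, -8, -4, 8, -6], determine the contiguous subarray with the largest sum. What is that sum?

Using Kadane's algorithm on [4, -2, -8, -4, 8, -6]:

Scanning through the array:
Position 1 (value -2): max_ending_here = 2, max_so_far = 4
Position 2 (value -8): max_ending_here = -6, max_so_far = 4
Position 3 (value -4): max_ending_here = -4, max_so_far = 4
Position 4 (value 8): max_ending_here = 8, max_so_far = 8
Position 5 (value -6): max_ending_here = 2, max_so_far = 8

Maximum subarray: [8]
Maximum sum: 8

The maximum subarray is [8] with sum 8. This subarray runs from index 4 to index 4.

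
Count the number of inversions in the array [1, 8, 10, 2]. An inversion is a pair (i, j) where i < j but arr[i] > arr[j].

Finding inversions in [1, 8, 10, 2]:

(1, 3): arr[1]=8 > arr[3]=2
(2, 3): arr[2]=10 > arr[3]=2

Total inversions: 2

The array has 2 inversion(s): (1,3), (2,3). Each pair (i,j) satisfies i < j and arr[i] > arr[j].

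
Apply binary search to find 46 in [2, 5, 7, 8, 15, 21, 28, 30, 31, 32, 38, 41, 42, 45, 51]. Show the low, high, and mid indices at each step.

Binary search for 46 in [2, 5, 7, 8, 15, 21, 28, 30, 31, 32, 38, 41, 42, 45, 51]:

lo=0, hi=14, mid=7, arr[mid]=30 -> 30 < 46, search right half
lo=8, hi=14, mid=11, arr[mid]=41 -> 41 < 46, search right half
lo=12, hi=14, mid=13, arr[mid]=45 -> 45 < 46, search right half
lo=14, hi=14, mid=14, arr[mid]=51 -> 51 > 46, search left half
lo=14 > hi=13, target 46 not found

Binary search determines that 46 is not in the array after 4 comparisons. The search space was exhausted without finding the target.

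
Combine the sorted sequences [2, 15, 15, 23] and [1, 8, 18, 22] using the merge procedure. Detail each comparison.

Merging process:

Compare 2 vs 1: take 1 from right. Merged: [1]
Compare 2 vs 8: take 2 from left. Merged: [1, 2]
Compare 15 vs 8: take 8 from right. Merged: [1, 2, 8]
Compare 15 vs 18: take 15 from left. Merged: [1, 2, 8, 15]
Compare 15 vs 18: take 15 from left. Merged: [1, 2, 8, 15, 15]
Compare 23 vs 18: take 18 from right. Merged: [1, 2, 8, 15, 15, 18]
Compare 23 vs 22: take 22 from right. Merged: [1, 2, 8, 15, 15, 18, 22]
Append remaining from left: [23]. Merged: [1, 2, 8, 15, 15, 18, 22, 23]

Final merged array: [1, 2, 8, 15, 15, 18, 22, 23]
Total comparisons: 7

The merged array is [1, 2, 8, 15, 15, 18, 22, 23], requiring 7 comparisons. The merge step runs in O(n) time where n is the total number of elements.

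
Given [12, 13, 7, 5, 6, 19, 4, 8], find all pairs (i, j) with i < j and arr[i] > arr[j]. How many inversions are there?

Finding inversions in [12, 13, 7, 5, 6, 19, 4, 8]:

(0, 2): arr[0]=12 > arr[2]=7
(0, 3): arr[0]=12 > arr[3]=5
(0, 4): arr[0]=12 > arr[4]=6
(0, 6): arr[0]=12 > arr[6]=4
(0, 7): arr[0]=12 > arr[7]=8
(1, 2): arr[1]=13 > arr[2]=7
(1, 3): arr[1]=13 > arr[3]=5
(1, 4): arr[1]=13 > arr[4]=6
(1, 6): arr[1]=13 > arr[6]=4
(1, 7): arr[1]=13 > arr[7]=8
(2, 3): arr[2]=7 > arr[3]=5
(2, 4): arr[2]=7 > arr[4]=6
(2, 6): arr[2]=7 > arr[6]=4
(3, 6): arr[3]=5 > arr[6]=4
(4, 6): arr[4]=6 > arr[6]=4
(5, 6): arr[5]=19 > arr[6]=4
(5, 7): arr[5]=19 > arr[7]=8

Total inversions: 17

The array has 17 inversion(s): (0,2), (0,3), (0,4), (0,6), (0,7), (1,2), (1,3), (1,4), (1,6), (1,7), (2,3), (2,4), (2,6), (3,6), (4,6), (5,6), (5,7). Each pair (i,j) satisfies i < j and arr[i] > arr[j].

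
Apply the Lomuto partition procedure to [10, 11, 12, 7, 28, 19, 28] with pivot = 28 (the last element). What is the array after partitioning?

Lomuto partition with pivot = 28:

Initial array: [10, 11, 12, 7, 28, 19, 28]

arr[0]=10 <= 28: swap with position 0, array becomes [10, 11, 12, 7, 28, 19, 28]
arr[1]=11 <= 28: swap with position 1, array becomes [10, 11, 12, 7, 28, 19, 28]
arr[2]=12 <= 28: swap with position 2, array becomes [10, 11, 12, 7, 28, 19, 28]
arr[3]=7 <= 28: swap with position 3, array becomes [10, 11, 12, 7, 28, 19, 28]
arr[4]=28 <= 28: swap with position 4, array becomes [10, 11, 12, 7, 28, 19, 28]
arr[5]=19 <= 28: swap with position 5, array becomes [10, 11, 12, 7, 28, 19, 28]

Place pivot at position 6: [10, 11, 12, 7, 28, 19, 28]
Pivot position: 6

After partitioning with pivot 28, the array becomes [10, 11, 12, 7, 28, 19, 28]. The pivot is placed at index 6. All elements to the left of the pivot are <= 28, and all elements to the right are > 28.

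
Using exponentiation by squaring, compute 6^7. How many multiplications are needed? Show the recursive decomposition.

Computing 6^7 by squaring (build up from 6^1; each line after the first costs one multiplication):

6^1 = 6
6^2 = (6^1)^2 = 6^2 = 36
6^3 = 6 * 6^2 = 6 * 36 = 216
6^6 = (6^3)^2 = 216^2 = 46656
6^7 = 6 * 6^6 = 6 * 46656 = 279936

Result: 279936
Multiplications needed: 4 (4 lines after 6^1)

6^7 = 279936. Using exponentiation by squaring, this requires 4 multiplications. The key idea: if the exponent is even, square the half-power; if odd, multiply by the base once.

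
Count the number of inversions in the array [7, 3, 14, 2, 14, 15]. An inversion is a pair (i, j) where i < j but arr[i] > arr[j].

Finding inversions in [7, 3, 14, 2, 14, 15]:

(0, 1): arr[0]=7 > arr[1]=3
(0, 3): arr[0]=7 > arr[3]=2
(1, 3): arr[1]=3 > arr[3]=2
(2, 3): arr[2]=14 > arr[3]=2

Total inversions: 4

The array has 4 inversion(s): (0,1), (0,3), (1,3), (2,3). Each pair (i,j) satisfies i < j and arr[i] > arr[j].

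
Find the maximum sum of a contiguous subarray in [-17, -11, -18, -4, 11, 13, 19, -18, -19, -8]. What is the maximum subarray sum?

Using Kadane's algorithm on [-17, -11, -18, -4, 11, 13, 19, -18, -19, -8]:

Scanning through the array:
Position 1 (value -11): max_ending_here = -11, max_so_far = -11
Position 2 (value -18): max_ending_here = -18, max_so_far = -11
Position 3 (value -4): max_ending_here = -4, max_so_far = -4
Position 4 (value 11): max_ending_here = 11, max_so_far = 11
Position 5 (value 13): max_ending_here = 24, max_so_far = 24
Position 6 (value 19): max_ending_here = 43, max_so_far = 43
Position 7 (value -18): max_ending_here = 25, max_so_far = 43
Position 8 (value -19): max_ending_here = 6, max_so_far = 43
Position 9 (value -8): max_ending_here = -2, max_so_far = 43

Maximum subarray: [11, 13, 19]
Maximum sum: 43

The maximum subarray is [11, 13, 19] with sum 43. This subarray runs from index 4 to index 6.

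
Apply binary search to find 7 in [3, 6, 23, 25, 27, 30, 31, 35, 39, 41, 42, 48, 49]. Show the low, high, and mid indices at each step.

Binary search for 7 in [3, 6, 23, 25, 27, 30, 31, 35, 39, 41, 42, 48, 49]:

lo=0, hi=12, mid=6, arr[mid]=31 -> 31 > 7, search left half
lo=0, hi=5, mid=2, arr[mid]=23 -> 23 > 7, search left half
lo=0, hi=1, mid=0, arr[mid]=3 -> 3 < 7, search right half
lo=1, hi=1, mid=1, arr[mid]=6 -> 6 < 7, search right half
lo=2 > hi=1, target 7 not found

Binary search determines that 7 is not in the array after 4 comparisons. The search space was exhausted without finding the target.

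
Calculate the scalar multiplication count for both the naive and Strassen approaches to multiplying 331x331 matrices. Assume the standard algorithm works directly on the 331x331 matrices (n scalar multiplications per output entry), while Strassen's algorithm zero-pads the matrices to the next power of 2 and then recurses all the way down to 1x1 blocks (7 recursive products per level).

Matrix multiplication for 331x331 matrices:

Strassen's algorithm requires power-of-2 dimensions. Pad 331x331 to 512x512 (next power of 2).

Standard algorithm: 331^3 = 36264691 multiplications
Strassen's algorithm: 7^(log2(512)) = 7^9 = 40353607 multiplications
Difference: 36264691 - 40353607 = -4088916 (Strassen uses MORE here due to padding overhead — for small or just-over-power-of-2 n, padding can outweigh the per-level savings)

Standard: 36264691 multiplications (331^3). Strassen: 40353607 multiplications (7^9, after padding to 512x512). Strassen reduces 8 recursive multiplications to 7 at each level.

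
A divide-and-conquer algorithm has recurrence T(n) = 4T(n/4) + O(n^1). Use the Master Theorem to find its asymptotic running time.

Master Theorem for T(n) = 4T(n/4) + O(n^1):

a = 4, b = 4, c = 1
log_b(a) = log_4(4) = 1.0000

Case 2: c = 1 = log_4(4) = 1.0000
T(n) = O(n^1 log n) = O(n log n)

For T(n) = 4T(n/4) + O(n^1): log_4(4) = 1.0000. This is Case 2 of the Master Theorem (c = log_b(a), equal work at all levels), giving O(n log n).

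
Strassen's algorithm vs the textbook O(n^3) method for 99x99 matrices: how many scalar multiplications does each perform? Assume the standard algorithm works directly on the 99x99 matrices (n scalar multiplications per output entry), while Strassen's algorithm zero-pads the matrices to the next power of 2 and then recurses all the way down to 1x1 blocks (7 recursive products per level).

Matrix multiplication for 99x99 matrices:

Strassen's algorithm requires power-of-2 dimensions. Pad 99x99 to 128x128 (next power of 2).

Standard algorithm: 99^3 = 970299 multiplications
Strassen's algorithm: 7^(log2(128)) = 7^7 = 823543 multiplications
Savings: 970299 - 823543 = 146756 multiplications

Standard: 970299 multiplications (99^3). Strassen: 823543 multiplications (7^7, after padding to 128x128). Strassen reduces 8 recursive multiplications to 7 at each level.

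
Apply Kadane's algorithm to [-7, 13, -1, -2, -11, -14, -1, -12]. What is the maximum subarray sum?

Using Kadane's algorithm on [-7, 13, -1, -2, -11, -14, -1, -12]:

Scanning through the array:
Position 1 (value 13): max_ending_here = 13, max_so_far = 13
Position 2 (value -1): max_ending_here = 12, max_so_far = 13
Position 3 (value -2): max_ending_here = 10, max_so_far = 13
Position 4 (value -11): max_ending_here = -1, max_so_far = 13
Position 5 (value -14): max_ending_here = -14, max_so_far = 13
Position 6 (value -1): max_ending_here = -1, max_so_far = 13
Position 7 (value -12): max_ending_here = -12, max_so_far = 13

Maximum subarray: [13]
Maximum sum: 13

The maximum subarray is [13] with sum 13. This subarray runs from index 1 to index 1.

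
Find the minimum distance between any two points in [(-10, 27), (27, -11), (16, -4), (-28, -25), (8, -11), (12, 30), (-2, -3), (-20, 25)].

Computing all pairwise distances among 8 points:

d((-10, 27), (27, -11)) = 53.0377
d((-10, 27), (16, -4)) = 40.4599
d((-10, 27), (-28, -25)) = 55.0273
d((-10, 27), (8, -11)) = 42.0476
d((-10, 27), (12, 30)) = 22.2036
d((-10, 27), (-2, -3)) = 31.0483
d((-10, 27), (-20, 25)) = 10.198 <-- minimum
d((27, -11), (16, -4)) = 13.0384
d((27, -11), (-28, -25)) = 56.7539
d((27, -11), (8, -11)) = 19.0
d((27, -11), (12, 30)) = 43.6578
d((27, -11), (-2, -3)) = 30.0832
d((27, -11), (-20, 25)) = 59.203
d((16, -4), (-28, -25)) = 48.7545
d((16, -4), (8, -11)) = 10.6301
d((16, -4), (12, 30)) = 34.2345
d((16, -4), (-2, -3)) = 18.0278
d((16, -4), (-20, 25)) = 46.2277
d((-28, -25), (8, -11)) = 38.6264
d((-28, -25), (12, 30)) = 68.0074
d((-28, -25), (-2, -3)) = 34.0588
d((-28, -25), (-20, 25)) = 50.636
d((8, -11), (12, 30)) = 41.1947
d((8, -11), (-2, -3)) = 12.8062
d((8, -11), (-20, 25)) = 45.607
d((12, 30), (-2, -3)) = 35.8469
d((12, 30), (-20, 25)) = 32.3883
d((-2, -3), (-20, 25)) = 33.2866

Closest pair: (-10, 27) and (-20, 25) with distance 10.198

The closest pair is (-10, 27) and (-20, 25) with Euclidean distance 10.198. For 8 points, brute-force pairwise comparison is shown above. For large n, the divide-and-conquer algorithm (sort by x, recurse on halves, check the dividing strip) achieves O(n log n).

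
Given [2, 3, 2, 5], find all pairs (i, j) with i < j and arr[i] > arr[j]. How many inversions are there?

Finding inversions in [2, 3, 2, 5]:

(1, 2): arr[1]=3 > arr[2]=2

Total inversions: 1

The array has 1 inversion(s): (1,2). Each pair (i,j) satisfies i < j and arr[i] > arr[j].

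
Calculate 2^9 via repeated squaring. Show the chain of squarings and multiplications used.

Computing 2^9 by squaring (build up from 2^1; each line after the first costs one multiplication):

2^1 = 2
2^2 = (2^1)^2 = 2^2 = 4
2^4 = (2^2)^2 = 4^2 = 16
2^8 = (2^4)^2 = 16^2 = 256
2^9 = 2 * 2^8 = 2 * 256 = 512

Result: 512
Multiplications needed: 4 (4 lines after 2^1)

2^9 = 512. Using exponentiation by squaring, this requires 4 multiplications. The key idea: if the exponent is even, square the half-power; if odd, multiply by the base once.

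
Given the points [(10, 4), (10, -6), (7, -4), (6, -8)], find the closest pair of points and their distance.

Computing all pairwise distances among 4 points:

d((10, 4), (10, -6)) = 10.0
d((10, 4), (7, -4)) = 8.544
d((10, 4), (6, -8)) = 12.6491
d((10, -6), (7, -4)) = 3.6056 <-- minimum
d((10, -6), (6, -8)) = 4.4721
d((7, -4), (6, -8)) = 4.1231

Closest pair: (10, -6) and (7, -4) with distance 3.6056

The closest pair is (10, -6) and (7, -4) with Euclidean distance 3.6056. For 4 points, brute-force pairwise comparison is shown above. For large n, the divide-and-conquer algorithm (sort by x, recurse on halves, check the dividing strip) achieves O(n log n).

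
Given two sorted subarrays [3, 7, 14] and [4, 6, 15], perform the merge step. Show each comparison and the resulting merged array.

Merging process:

Compare 3 vs 4: take 3 from left. Merged: [3]
Compare 7 vs 4: take 4 from right. Merged: [3, 4]
Compare 7 vs 6: take 6 from right. Merged: [3, 4, 6]
Compare 7 vs 15: take 7 from left. Merged: [3, 4, 6, 7]
Compare 14 vs 15: take 14 from left. Merged: [3, 4, 6, 7, 14]
Append remaining from right: [15]. Merged: [3, 4, 6, 7, 14, 15]

Final merged array: [3, 4, 6, 7, 14, 15]
Total comparisons: 5

The merged array is [3, 4, 6, 7, 14, 15], requiring 5 comparisons. The merge step runs in O(n) time where n is the total number of elements.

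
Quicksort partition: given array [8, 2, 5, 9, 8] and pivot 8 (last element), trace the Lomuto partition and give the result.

Lomuto partition with pivot = 8:

Initial array: [8, 2, 5, 9, 8]

arr[0]=8 <= 8: swap with position 0, array becomes [8, 2, 5, 9, 8]
arr[1]=2 <= 8: swap with position 1, array becomes [8, 2, 5, 9, 8]
arr[2]=5 <= 8: swap with position 2, array becomes [8, 2, 5, 9, 8]
arr[3]=9 > 8: no swap

Place pivot at position 3: [8, 2, 5, 8, 9]
Pivot position: 3

After partitioning with pivot 8, the array becomes [8, 2, 5, 8, 9]. The pivot is placed at index 3. All elements to the left of the pivot are <= 8, and all elements to the right are > 8.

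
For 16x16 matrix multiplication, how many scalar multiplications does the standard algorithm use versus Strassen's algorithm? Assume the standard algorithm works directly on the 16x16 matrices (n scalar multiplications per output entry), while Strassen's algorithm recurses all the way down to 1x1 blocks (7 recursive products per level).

Matrix multiplication for 16x16 matrices:

Standard algorithm: 16^3 = 4096 multiplications
Strassen's algorithm: 7^(log2(16)) = 7^4 = 2401 multiplications
Savings: 4096 - 2401 = 1695 multiplications

Standard: 4096 multiplications (16^3). Strassen: 2401 multiplications (7^4). Strassen reduces 8 recursive multiplications to 7 at each level.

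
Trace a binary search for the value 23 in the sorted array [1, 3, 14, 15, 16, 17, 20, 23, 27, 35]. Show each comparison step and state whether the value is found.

Binary search for 23 in [1, 3, 14, 15, 16, 17, 20, 23, 27, 35]:

lo=0, hi=9, mid=4, arr[mid]=16 -> 16 < 23, search right half
lo=5, hi=9, mid=7, arr[mid]=23 -> Found target at index 7!

Binary search finds 23 at index 7 after 2 comparisons. The search repeatedly halves the search space by comparing with the middle element.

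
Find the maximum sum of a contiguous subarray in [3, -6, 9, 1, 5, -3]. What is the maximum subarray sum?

Using Kadane's algorithm on [3, -6, 9, 1, 5, -3]:

Scanning through the array:
Position 1 (value -6): max_ending_here = -3, max_so_far = 3
Position 2 (value 9): max_ending_here = 9, max_so_far = 9
Position 3 (value 1): max_ending_here = 10, max_so_far = 10
Position 4 (value 5): max_ending_here = 15, max_so_far = 15
Position 5 (value -3): max_ending_here = 12, max_so_far = 15

Maximum subarray: [9, 1, 5]
Maximum sum: 15

The maximum subarray is [9, 1, 5] with sum 15. This subarray runs from index 2 to index 4.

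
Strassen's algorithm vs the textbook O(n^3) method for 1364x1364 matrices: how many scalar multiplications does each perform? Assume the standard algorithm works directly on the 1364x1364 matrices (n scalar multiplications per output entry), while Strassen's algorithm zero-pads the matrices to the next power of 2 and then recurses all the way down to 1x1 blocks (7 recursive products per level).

Matrix multiplication for 1364x1364 matrices:

Strassen's algorithm requires power-of-2 dimensions. Pad 1364x1364 to 2048x2048 (next power of 2).

Standard algorithm: 1364^3 = 2537716544 multiplications
Strassen's algorithm: 7^(log2(2048)) = 7^11 = 1977326743 multiplications
Savings: 2537716544 - 1977326743 = 560389801 multiplications

Standard: 2537716544 multiplications (1364^3). Strassen: 1977326743 multiplications (7^11, after padding to 2048x2048). Strassen reduces 8 recursive multiplications to 7 at each level.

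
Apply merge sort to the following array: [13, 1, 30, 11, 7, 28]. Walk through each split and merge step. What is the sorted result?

Merge sort trace:

Split: [13, 1, 30, 11, 7, 28] -> [13, 1, 30] and [11, 7, 28]
  Split: [13, 1, 30] -> [13] and [1, 30]
    Split: [1, 30] -> [1] and [30]
    Merge: [1] + [30] -> [1, 30]
  Merge: [13] + [1, 30] -> [1, 13, 30]
  Split: [11, 7, 28] -> [11] and [7, 28]
    Split: [7, 28] -> [7] and [28]
    Merge: [7] + [28] -> [7, 28]
  Merge: [11] + [7, 28] -> [7, 11, 28]
Merge: [1, 13, 30] + [7, 11, 28] -> [1, 7, 11, 13, 28, 30]

Final sorted array: [1, 7, 11, 13, 28, 30]

The merge sort proceeds by recursively splitting the array and merging sorted halves.
After all merges, the sorted array is [1, 7, 11, 13, 28, 30].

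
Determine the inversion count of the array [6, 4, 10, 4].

Finding inversions in [6, 4, 10, 4]:

(0, 1): arr[0]=6 > arr[1]=4
(0, 3): arr[0]=6 > arr[3]=4
(2, 3): arr[2]=10 > arr[3]=4

Total inversions: 3

The array has 3 inversion(s): (0,1), (0,3), (2,3). Each pair (i,j) satisfies i < j and arr[i] > arr[j].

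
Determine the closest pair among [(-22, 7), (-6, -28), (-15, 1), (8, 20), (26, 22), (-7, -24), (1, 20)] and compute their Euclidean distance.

Computing all pairwise distances among 7 points:

d((-22, 7), (-6, -28)) = 38.4838
d((-22, 7), (-15, 1)) = 9.2195
d((-22, 7), (8, 20)) = 32.6956
d((-22, 7), (26, 22)) = 50.2892
d((-22, 7), (-7, -24)) = 34.4384
d((-22, 7), (1, 20)) = 26.4197
d((-6, -28), (-15, 1)) = 30.3645
d((-6, -28), (8, 20)) = 50.0
d((-6, -28), (26, 22)) = 59.3633
d((-6, -28), (-7, -24)) = 4.1231 <-- minimum
d((-6, -28), (1, 20)) = 48.5077
d((-15, 1), (8, 20)) = 29.8329
d((-15, 1), (26, 22)) = 46.0652
d((-15, 1), (-7, -24)) = 26.2488
d((-15, 1), (1, 20)) = 24.8395
d((8, 20), (26, 22)) = 18.1108
d((8, 20), (-7, -24)) = 46.4866
d((8, 20), (1, 20)) = 7.0
d((26, 22), (-7, -24)) = 56.6127
d((26, 22), (1, 20)) = 25.0799
d((-7, -24), (1, 20)) = 44.7214

Closest pair: (-6, -28) and (-7, -24) with distance 4.1231

The closest pair is (-6, -28) and (-7, -24) with Euclidean distance 4.1231. For 7 points, brute-force pairwise comparison is shown above. For large n, the divide-and-conquer algorithm (sort by x, recurse on halves, check the dividing strip) achieves O(n log n).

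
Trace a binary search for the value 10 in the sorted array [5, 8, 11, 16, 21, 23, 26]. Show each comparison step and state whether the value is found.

Binary search for 10 in [5, 8, 11, 16, 21, 23, 26]:

lo=0, hi=6, mid=3, arr[mid]=16 -> 16 > 10, search left half
lo=0, hi=2, mid=1, arr[mid]=8 -> 8 < 10, search right half
lo=2, hi=2, mid=2, arr[mid]=11 -> 11 > 10, search left half
lo=2 > hi=1, target 10 not found

Binary search determines that 10 is not in the array after 3 comparisons. The search space was exhausted without finding the target.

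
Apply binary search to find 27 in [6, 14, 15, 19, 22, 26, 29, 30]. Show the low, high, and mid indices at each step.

Binary search for 27 in [6, 14, 15, 19, 22, 26, 29, 30]:

lo=0, hi=7, mid=3, arr[mid]=19 -> 19 < 27, search right half
lo=4, hi=7, mid=5, arr[mid]=26 -> 26 < 27, search right half
lo=6, hi=7, mid=6, arr[mid]=29 -> 29 > 27, search left half
lo=6 > hi=5, target 27 not found

Binary search determines that 27 is not in the array after 3 comparisons. The search space was exhausted without finding the target.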